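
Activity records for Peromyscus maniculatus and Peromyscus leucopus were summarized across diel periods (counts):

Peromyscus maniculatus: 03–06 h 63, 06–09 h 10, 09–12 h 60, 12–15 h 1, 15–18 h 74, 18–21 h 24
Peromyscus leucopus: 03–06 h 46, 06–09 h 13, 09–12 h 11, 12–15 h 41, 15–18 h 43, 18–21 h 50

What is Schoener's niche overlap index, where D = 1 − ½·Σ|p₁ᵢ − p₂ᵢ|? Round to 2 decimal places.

Proportions for Peromyscus maniculatus (n=232): 63/232=0.2716, 10/232=0.0431, 60/232=0.2586, 1/232=0.0043, 74/232=0.3190, 24/232=0.1034
Proportions for Peromyscus leucopus (n=204): 46/204=0.2255, 13/204=0.0637, 11/204=0.0539, 41/204=0.2010, 43/204=0.2108, 50/204=0.2451
Σ|p₁ᵢ − p₂ᵢ| = 0.0461 + 0.0206 + 0.2047 + 0.1967 + 0.1082 + 0.1417 = 0.7180
D = 1 − ½ × 0.7180 = 1 − 0.35900 = 0.64100

0.64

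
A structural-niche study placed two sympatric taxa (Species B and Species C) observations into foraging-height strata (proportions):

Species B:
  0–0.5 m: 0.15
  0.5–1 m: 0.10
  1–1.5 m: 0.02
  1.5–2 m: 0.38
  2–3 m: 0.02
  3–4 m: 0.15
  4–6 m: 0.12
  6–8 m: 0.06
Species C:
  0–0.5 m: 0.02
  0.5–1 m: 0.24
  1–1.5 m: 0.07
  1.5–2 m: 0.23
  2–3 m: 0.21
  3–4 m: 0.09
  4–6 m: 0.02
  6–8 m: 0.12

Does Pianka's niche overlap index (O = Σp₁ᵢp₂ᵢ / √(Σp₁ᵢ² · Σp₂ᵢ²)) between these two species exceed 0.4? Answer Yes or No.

Σ p₁ᵢp₂ᵢ = 0.0030 + 0.0240 + 0.0014 + 0.0874 + 0.0042 + 0.0135 + 0.0024 + 0.0072 = 0.1431
Σp_1ᵢ² = 0.15² + 0.10² + 0.02² + 0.38² + 0.02² + 0.15² + 0.12² + 0.06² = 0.0225 + 0.0100 + 0.0004 + 0.1444 + 0.0004 + 0.0225 + 0.0144 + 0.0036 = 0.2182
Σp_2ᵢ² = 0.02² + 0.24² + 0.07² + 0.23² + 0.21² + 0.09² + 0.02² + 0.12² = 0.0004 + 0.0576 + 0.0049 + 0.0529 + 0.0441 + 0.0081 + 0.0004 + 0.0144 = 0.1828
O = 0.1431 / √(0.2182 × 0.1828) = 0.1431 / 0.19972 = 0.7165
O = 0.7165 > 0.4 → Yes.

Yes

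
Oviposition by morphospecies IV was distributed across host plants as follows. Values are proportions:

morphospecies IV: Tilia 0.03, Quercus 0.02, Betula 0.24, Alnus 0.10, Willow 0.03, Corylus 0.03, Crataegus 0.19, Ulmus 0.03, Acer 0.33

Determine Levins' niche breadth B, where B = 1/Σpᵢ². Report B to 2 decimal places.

Σpᵢ² = 0.03² + 0.02² + 0.24² + 0.10² + 0.03² + 0.03² + 0.19² + 0.03² + 0.33² = 0.0009 + 0.0004 + 0.0576 + 0.0100 + 0.0009 + 0.0009 + 0.0361 + 0.0009 + 0.1089 = 0.2166
B = 1 / 0.2166 = 4.6168

4.62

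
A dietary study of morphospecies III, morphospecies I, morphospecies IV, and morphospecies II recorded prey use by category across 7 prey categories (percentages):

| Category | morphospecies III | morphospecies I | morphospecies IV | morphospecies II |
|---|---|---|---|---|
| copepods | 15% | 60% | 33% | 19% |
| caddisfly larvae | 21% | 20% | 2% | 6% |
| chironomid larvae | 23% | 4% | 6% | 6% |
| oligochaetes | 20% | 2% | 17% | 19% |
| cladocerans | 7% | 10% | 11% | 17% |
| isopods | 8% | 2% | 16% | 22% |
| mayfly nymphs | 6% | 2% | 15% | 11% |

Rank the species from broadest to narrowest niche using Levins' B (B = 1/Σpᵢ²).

morphospecies II > morphospecies III > morphospecies IV > morphospecies I

Convert percentages to proportions (divide by 100).
Σp_IIIᵢ² = 0.15² + 0.21² + 0.23² + 0.20² + 0.07² + 0.08² + 0.06² = 0.0225 + 0.0441 + 0.0529 + 0.0400 + 0.0049 + 0.0064 + 0.0036 = 0.1744
B_III = 1 / 0.1744 = 5.7339
Σp_Iᵢ² = 0.60² + 0.20² + 0.04² + 0.02² + 0.10² + 0.02² + 0.02² = 0.3600 + 0.0400 + 0.0016 + 0.0004 + 0.0100 + 0.0004 + 0.0004 = 0.4128
B_I = 1 / 0.4128 = 2.4225
Σp_IVᵢ² = 0.33² + 0.02² + 0.06² + 0.17² + 0.11² + 0.16² + 0.15² = 0.1089 + 0.0004 + 0.0036 + 0.0289 + 0.0121 + 0.0256 + 0.0225 = 0.2020
B_IV = 1 / 0.2020 = 4.9505
Σp_IIᵢ² = 0.19² + 0.06² + 0.06² + 0.19² + 0.17² + 0.22² + 0.11² = 0.0361 + 0.0036 + 0.0036 + 0.0361 + 0.0289 + 0.0484 + 0.0121 = 0.1688
B_II = 1 / 0.1688 = 5.9242
Ranking by B (broadest → narrowest): morphospecies II (5.92) > morphospecies III (5.73) > morphospecies IV (4.95) > morphospecies I (2.42)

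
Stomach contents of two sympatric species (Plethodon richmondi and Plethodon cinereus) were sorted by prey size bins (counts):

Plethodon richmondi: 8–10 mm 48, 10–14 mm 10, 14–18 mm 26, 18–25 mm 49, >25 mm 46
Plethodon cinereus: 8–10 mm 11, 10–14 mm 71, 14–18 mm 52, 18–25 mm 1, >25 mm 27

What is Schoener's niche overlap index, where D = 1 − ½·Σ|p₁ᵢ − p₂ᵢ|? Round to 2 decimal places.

Proportions for Plethodon richmondi (n=179): 48/179=0.2682, 10/179=0.0559, 26/179=0.1453, 49/179=0.2737, 46/179=0.2570
Proportions for Plethodon cinereus (n=162): 11/162=0.0679, 71/162=0.4383, 52/162=0.3210, 1/162=0.0062, 27/162=0.1667
Σ|p₁ᵢ − p₂ᵢ| = 0.2003 + 0.3824 + 0.1757 + 0.2675 + 0.0903 = 1.1162
D = 1 − ½ × 1.1162 = 1 − 0.55810 = 0.44190

0.44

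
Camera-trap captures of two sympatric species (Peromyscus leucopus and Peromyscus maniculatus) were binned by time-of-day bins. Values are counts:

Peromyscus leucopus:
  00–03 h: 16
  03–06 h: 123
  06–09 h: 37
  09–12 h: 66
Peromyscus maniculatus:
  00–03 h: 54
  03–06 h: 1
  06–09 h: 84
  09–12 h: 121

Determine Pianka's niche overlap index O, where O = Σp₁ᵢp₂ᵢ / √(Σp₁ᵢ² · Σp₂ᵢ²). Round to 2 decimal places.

0.53

Proportions for Peromyscus leucopus (n=242): 16/242=0.0661, 123/242=0.5083, 37/242=0.1529, 66/242=0.2727
Proportions for Peromyscus maniculatus (n=260): 54/260=0.2077, 1/260=0.0038, 84/260=0.3231, 121/260=0.4654
Σ p₁ᵢp₂ᵢ = 0.013729 + 0.001932 + 0.049402 + 0.126915 = 0.191978
Σp_1ᵢ² = 0.0661² + 0.5083² + 0.1529² + 0.2727² = 0.004369 + 0.258369 + 0.023378 + 0.074365 = 0.360481
Σp_2ᵢ² = 0.2077² + 0.0038² + 0.3231² + 0.4654² = 0.043139 + 0.000014 + 0.104394 + 0.216597 = 0.364144
O = 0.191978 / √(0.360481 × 0.364144) = 0.191978 / 0.3623079 = 0.5299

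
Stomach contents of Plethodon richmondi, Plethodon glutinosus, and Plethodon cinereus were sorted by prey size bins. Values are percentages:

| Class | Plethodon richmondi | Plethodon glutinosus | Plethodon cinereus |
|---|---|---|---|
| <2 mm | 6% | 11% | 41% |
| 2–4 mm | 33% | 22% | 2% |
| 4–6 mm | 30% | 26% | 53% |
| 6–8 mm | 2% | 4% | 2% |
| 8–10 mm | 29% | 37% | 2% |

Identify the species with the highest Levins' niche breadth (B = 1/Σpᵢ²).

Convert percentages to proportions (divide by 100).
Σp_richᵢ² = 0.06² + 0.33² + 0.30² + 0.02² + 0.29² = 0.0036 + 0.1089 + 0.0900 + 0.0004 + 0.0841 = 0.2870
B_rich = 1 / 0.2870 = 3.4843
Σp_glutᵢ² = 0.11² + 0.22² + 0.26² + 0.04² + 0.37² = 0.0121 + 0.0484 + 0.0676 + 0.0016 + 0.1369 = 0.2666
B_glut = 1 / 0.2666 = 3.7509
Σp_cineᵢ² = 0.41² + 0.02² + 0.53² + 0.02² + 0.02² = 0.1681 + 0.0004 + 0.2809 + 0.0004 + 0.0004 = 0.4502
B_cine = 1 / 0.4502 = 2.2212
Highest B → broadest niche (most generalist): Plethodon glutinosus (B = 3.75).

Plethodon glutinosus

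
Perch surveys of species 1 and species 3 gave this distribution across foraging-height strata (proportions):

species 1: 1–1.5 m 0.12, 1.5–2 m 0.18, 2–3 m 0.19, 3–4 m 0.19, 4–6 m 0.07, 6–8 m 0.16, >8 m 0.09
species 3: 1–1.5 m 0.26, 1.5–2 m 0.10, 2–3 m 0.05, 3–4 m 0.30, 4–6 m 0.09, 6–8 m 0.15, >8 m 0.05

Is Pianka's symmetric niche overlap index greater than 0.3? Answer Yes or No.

Σ p₁ᵢp₂ᵢ = 0.0312 + 0.0180 + 0.0095 + 0.0570 + 0.0063 + 0.0240 + 0.0045 = 0.1505
Σp_1ᵢ² = 0.12² + 0.18² + 0.19² + 0.19² + 0.07² + 0.16² + 0.09² = 0.0144 + 0.0324 + 0.0361 + 0.0361 + 0.0049 + 0.0256 + 0.0081 = 0.1576
Σp_2ᵢ² = 0.26² + 0.10² + 0.05² + 0.30² + 0.09² + 0.15² + 0.05² = 0.0676 + 0.0100 + 0.0025 + 0.0900 + 0.0081 + 0.0225 + 0.0025 = 0.2032
O = 0.1505 / √(0.1576 × 0.2032) = 0.1505 / 0.17895 = 0.8410
O = 0.8410 > 0.3 → Yes.

Yes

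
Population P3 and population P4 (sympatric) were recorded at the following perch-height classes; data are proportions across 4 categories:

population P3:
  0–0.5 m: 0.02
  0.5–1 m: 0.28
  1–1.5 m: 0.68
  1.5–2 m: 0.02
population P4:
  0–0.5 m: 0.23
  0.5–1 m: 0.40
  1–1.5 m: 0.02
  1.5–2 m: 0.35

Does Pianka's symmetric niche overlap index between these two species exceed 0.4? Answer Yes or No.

Σ p₁ᵢp₂ᵢ = 0.0046 + 0.1120 + 0.0136 + 0.0070 = 0.1372
Σp_1ᵢ² = 0.02² + 0.28² + 0.68² + 0.02² = 0.0004 + 0.0784 + 0.4624 + 0.0004 = 0.5416
Σp_2ᵢ² = 0.23² + 0.40² + 0.02² + 0.35² = 0.0529 + 0.1600 + 0.0004 + 0.1225 = 0.3358
O = 0.1372 / √(0.5416 × 0.3358) = 0.1372 / 0.42646 = 0.3217
O = 0.3217 < 0.4 → No.

No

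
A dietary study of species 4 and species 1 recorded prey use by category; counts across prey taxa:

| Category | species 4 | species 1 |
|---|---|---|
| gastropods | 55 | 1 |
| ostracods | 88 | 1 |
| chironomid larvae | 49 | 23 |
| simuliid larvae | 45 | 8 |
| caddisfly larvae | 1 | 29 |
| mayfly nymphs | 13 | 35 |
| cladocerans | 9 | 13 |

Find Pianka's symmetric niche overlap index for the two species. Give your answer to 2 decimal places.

Proportions for species 4 (n=260): 55/260=0.2115, 88/260=0.3385, 49/260=0.1885, 45/260=0.1731, 1/260=0.0038, 13/260=0.0500, 9/260=0.0346
Proportions for species 1 (n=110): 1/110=0.0091, 1/110=0.0091, 23/110=0.2091, 8/110=0.0727, 29/110=0.2636, 35/110=0.3182, 13/110=0.1182
Σ p₁ᵢp₂ᵢ = 0.001925 + 0.003080 + 0.039415 + 0.012584 + 0.001002 + 0.015910 + 0.004090 = 0.078006
Σp_1ᵢ² = 0.2115² + 0.3385² + 0.1885² + 0.1731² + 0.0038² + 0.0500² + 0.0346² = 0.044732 + 0.114582 + 0.035532 + 0.029964 + 0.000014 + 0.002500 + 0.001197 = 0.228521
Σp_2ᵢ² = 0.0091² + 0.0091² + 0.2091² + 0.0727² + 0.2636² + 0.3182² + 0.1182² = 0.000083 + 0.000083 + 0.043723 + 0.005285 + 0.069485 + 0.101251 + 0.013971 = 0.233881
O = 0.078006 / √(0.228521 × 0.233881) = 0.078006 / 0.2311855 = 0.3374

0.34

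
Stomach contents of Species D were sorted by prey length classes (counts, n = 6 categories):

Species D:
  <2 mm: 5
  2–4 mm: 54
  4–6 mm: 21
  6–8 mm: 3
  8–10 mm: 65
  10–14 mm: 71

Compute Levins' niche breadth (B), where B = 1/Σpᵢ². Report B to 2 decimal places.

Proportions for Species D (n=219): 5/219=0.0228, 54/219=0.2466, 21/219=0.0959, 3/219=0.0137, 65/219=0.2968, 71/219=0.3242
Σpᵢ² = 0.0228² + 0.2466² + 0.0959² + 0.0137² + 0.2968² + 0.3242² = 0.000520 + 0.060812 + 0.009197 + 0.000188 + 0.088090 + 0.105106 = 0.263913
B = 1 / 0.263913 = 3.7891

3.79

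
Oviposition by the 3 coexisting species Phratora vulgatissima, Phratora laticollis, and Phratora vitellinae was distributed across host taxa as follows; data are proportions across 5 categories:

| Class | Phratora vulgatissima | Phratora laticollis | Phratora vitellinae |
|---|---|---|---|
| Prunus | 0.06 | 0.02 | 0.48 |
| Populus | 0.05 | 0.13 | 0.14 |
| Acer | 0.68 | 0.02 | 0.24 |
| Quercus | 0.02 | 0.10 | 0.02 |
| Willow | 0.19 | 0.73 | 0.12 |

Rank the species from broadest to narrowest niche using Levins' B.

Phratora vitellinae > Phratora vulgatissima > Phratora laticollis

Σp_vulgᵢ² = 0.06² + 0.05² + 0.68² + 0.02² + 0.19² = 0.0036 + 0.0025 + 0.4624 + 0.0004 + 0.0361 = 0.5050
B_vulg = 1 / 0.5050 = 1.9802
Σp_latiᵢ² = 0.02² + 0.13² + 0.02² + 0.10² + 0.73² = 0.0004 + 0.0169 + 0.0004 + 0.0100 + 0.5329 = 0.5606
B_lati = 1 / 0.5606 = 1.7838
Σp_viteᵢ² = 0.48² + 0.14² + 0.24² + 0.02² + 0.12² = 0.2304 + 0.0196 + 0.0576 + 0.0004 + 0.0144 = 0.3224
B_vite = 1 / 0.3224 = 3.1017
Ranking by B (broadest → narrowest): Phratora vitellinae (3.10) > Phratora vulgatissima (1.98) > Phratora laticollis (1.78)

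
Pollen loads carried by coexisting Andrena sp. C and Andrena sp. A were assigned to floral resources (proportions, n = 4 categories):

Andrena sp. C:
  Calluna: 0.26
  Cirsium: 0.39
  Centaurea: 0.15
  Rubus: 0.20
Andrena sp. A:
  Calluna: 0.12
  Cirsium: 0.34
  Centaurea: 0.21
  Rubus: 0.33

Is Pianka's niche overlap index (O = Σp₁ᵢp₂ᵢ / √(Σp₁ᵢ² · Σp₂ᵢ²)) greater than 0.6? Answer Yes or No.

Yes

Σ p₁ᵢp₂ᵢ = 0.0312 + 0.1326 + 0.0315 + 0.0660 = 0.2613
Σp_1ᵢ² = 0.26² + 0.39² + 0.15² + 0.20² = 0.0676 + 0.1521 + 0.0225 + 0.0400 = 0.2822
Σp_2ᵢ² = 0.12² + 0.34² + 0.21² + 0.33² = 0.0144 + 0.1156 + 0.0441 + 0.1089 = 0.2830
O = 0.2613 / √(0.2822 × 0.2830) = 0.2613 / 0.28260 = 0.9246
O = 0.9246 > 0.6 → Yes.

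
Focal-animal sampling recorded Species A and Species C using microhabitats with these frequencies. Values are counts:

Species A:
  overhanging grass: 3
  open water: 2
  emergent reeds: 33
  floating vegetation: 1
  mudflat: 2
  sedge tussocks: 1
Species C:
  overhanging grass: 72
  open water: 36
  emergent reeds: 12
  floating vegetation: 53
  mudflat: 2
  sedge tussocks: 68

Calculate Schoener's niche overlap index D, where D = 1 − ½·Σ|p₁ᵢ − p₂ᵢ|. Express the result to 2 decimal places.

Proportions for Species A (n=42): 3/42=0.0714, 2/42=0.0476, 33/42=0.7857, 1/42=0.0238, 2/42=0.0476, 1/42=0.0238
Proportions for Species C (n=243): 72/243=0.2963, 36/243=0.1481, 12/243=0.0494, 53/243=0.2181, 2/243=0.0082, 68/243=0.2798
Σ|p₁ᵢ − p₂ᵢ| = 0.2249 + 0.1005 + 0.7363 + 0.1943 + 0.0394 + 0.2560 = 1.5514
D = 1 − ½ × 1.5514 = 1 − 0.77570 = 0.22430

0.22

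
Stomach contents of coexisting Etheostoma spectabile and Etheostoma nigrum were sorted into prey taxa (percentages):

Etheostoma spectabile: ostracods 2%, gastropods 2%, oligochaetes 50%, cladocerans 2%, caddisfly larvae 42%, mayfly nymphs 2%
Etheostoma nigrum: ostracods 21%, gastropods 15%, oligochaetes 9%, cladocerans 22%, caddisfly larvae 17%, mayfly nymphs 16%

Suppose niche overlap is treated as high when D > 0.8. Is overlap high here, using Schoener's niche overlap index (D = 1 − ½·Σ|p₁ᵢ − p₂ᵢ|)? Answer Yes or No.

Convert percentages to proportions (divide by 100).
Σ|p₁ᵢ − p₂ᵢ| = 0.19 + 0.13 + 0.41 + 0.20 + 0.25 + 0.14 = 1.32
D = 1 − ½ × 1.32 = 1 − 0.660 = 0.3400
D = 0.3400 < 0.8 → No.

No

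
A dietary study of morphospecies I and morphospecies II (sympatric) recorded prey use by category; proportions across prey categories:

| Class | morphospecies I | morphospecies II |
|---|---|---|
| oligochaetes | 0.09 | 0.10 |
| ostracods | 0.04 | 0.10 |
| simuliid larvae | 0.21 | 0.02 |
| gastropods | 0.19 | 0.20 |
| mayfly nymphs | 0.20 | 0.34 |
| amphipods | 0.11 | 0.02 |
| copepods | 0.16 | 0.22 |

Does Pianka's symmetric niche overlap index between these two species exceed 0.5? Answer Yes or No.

Yes

Σ p₁ᵢp₂ᵢ = 0.0090 + 0.0040 + 0.0042 + 0.0380 + 0.0680 + 0.0022 + 0.0352 = 0.1606
Σp_1ᵢ² = 0.09² + 0.04² + 0.21² + 0.19² + 0.20² + 0.11² + 0.16² = 0.0081 + 0.0016 + 0.0441 + 0.0361 + 0.0400 + 0.0121 + 0.0256 = 0.1676
Σp_2ᵢ² = 0.10² + 0.10² + 0.02² + 0.20² + 0.34² + 0.02² + 0.22² = 0.0100 + 0.0100 + 0.0004 + 0.0400 + 0.1156 + 0.0004 + 0.0484 = 0.2248
O = 0.1606 / √(0.1676 × 0.2248) = 0.1606 / 0.19410 = 0.8274
O = 0.8274 > 0.5 → Yes.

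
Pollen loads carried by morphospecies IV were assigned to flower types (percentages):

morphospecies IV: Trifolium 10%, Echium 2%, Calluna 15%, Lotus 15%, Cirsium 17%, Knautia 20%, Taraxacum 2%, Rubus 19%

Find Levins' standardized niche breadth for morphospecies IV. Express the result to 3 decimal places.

0.746

Convert percentages to proportions (divide by 100).
Σpᵢ² = 0.10² + 0.02² + 0.15² + 0.15² + 0.17² + 0.20² + 0.02² + 0.19² = 0.0100 + 0.0004 + 0.0225 + 0.0225 + 0.0289 + 0.0400 + 0.0004 + 0.0361 = 0.1608
B = 1 / 0.1608 = 6.21891
Bₛ = (B − 1)/(n − 1) = (6.21891 − 1)/(8 − 1) = 5.21891/7 = 0.74556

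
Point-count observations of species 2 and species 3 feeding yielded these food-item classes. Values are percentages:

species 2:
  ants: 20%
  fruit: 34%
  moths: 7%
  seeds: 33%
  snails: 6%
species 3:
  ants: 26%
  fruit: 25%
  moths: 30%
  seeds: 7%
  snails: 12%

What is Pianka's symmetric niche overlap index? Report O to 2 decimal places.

0.74

Convert percentages to proportions (divide by 100).
Σ p₁ᵢp₂ᵢ = 0.0520 + 0.0850 + 0.0210 + 0.0231 + 0.0072 = 0.1883
Σp_1ᵢ² = 0.20² + 0.34² + 0.07² + 0.33² + 0.06² = 0.0400 + 0.1156 + 0.0049 + 0.1089 + 0.0036 = 0.2730
Σp_2ᵢ² = 0.26² + 0.25² + 0.30² + 0.07² + 0.12² = 0.0676 + 0.0625 + 0.0900 + 0.0049 + 0.0144 = 0.2394
O = 0.1883 / √(0.2730 × 0.2394) = 0.1883 / 0.25565 = 0.7366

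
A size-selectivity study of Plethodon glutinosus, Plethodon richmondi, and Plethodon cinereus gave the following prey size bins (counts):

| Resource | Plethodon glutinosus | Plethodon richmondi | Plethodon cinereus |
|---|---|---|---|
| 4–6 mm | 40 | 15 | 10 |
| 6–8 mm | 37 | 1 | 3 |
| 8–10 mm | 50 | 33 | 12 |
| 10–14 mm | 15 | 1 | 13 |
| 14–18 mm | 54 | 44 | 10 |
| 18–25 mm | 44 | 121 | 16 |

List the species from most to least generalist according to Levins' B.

Plethodon glutinosus > Plethodon cinereus > Plethodon richmondi

Proportions for Plethodon glutinosus (n=240): 40/240=0.1667, 37/240=0.1542, 50/240=0.2083, 15/240=0.0625, 54/240=0.2250, 44/240=0.1833
Proportions for Plethodon richmondi (n=215): 15/215=0.0698, 1/215=0.0047, 33/215=0.1535, 1/215=0.0047, 44/215=0.2047, 121/215=0.5628
Proportions for Plethodon cinereus (n=64): 10/64=0.1563, 3/64=0.0469, 12/64=0.1875, 13/64=0.2031, 10/64=0.1563, 16/64=0.2500
Σp_glutᵢ² = 0.1667² + 0.1542² + 0.2083² + 0.0625² + 0.2250² + 0.1833² = 0.027789 + 0.023778 + 0.043389 + 0.003906 + 0.050625 + 0.033599 = 0.183086
B_glut = 1 / 0.183086 = 5.4619
Σp_richᵢ² = 0.0698² + 0.0047² + 0.1535² + 0.0047² + 0.2047² + 0.5628² = 0.004872 + 0.000022 + 0.023562 + 0.000022 + 0.041902 + 0.316744 = 0.387124
B_rich = 1 / 0.387124 = 2.5832
Σp_cineᵢ² = 0.1563² + 0.0469² + 0.1875² + 0.2031² + 0.1563² + 0.2500² = 0.024430 + 0.002200 + 0.035156 + 0.041250 + 0.024430 + 0.062500 = 0.189966
B_cine = 1 / 0.189966 = 5.2641
Ranking by B (broadest → narrowest): Plethodon glutinosus (5.46) > Plethodon cinereus (5.26) > Plethodon richmondi (2.58)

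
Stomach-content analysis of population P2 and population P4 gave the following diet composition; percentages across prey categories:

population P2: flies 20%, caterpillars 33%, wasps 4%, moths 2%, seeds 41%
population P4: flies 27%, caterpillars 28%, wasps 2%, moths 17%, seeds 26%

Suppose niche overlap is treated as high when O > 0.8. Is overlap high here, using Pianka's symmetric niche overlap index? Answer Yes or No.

Convert percentages to proportions (divide by 100).
Σ p₁ᵢp₂ᵢ = 0.0540 + 0.0924 + 0.0008 + 0.0034 + 0.1066 = 0.2572
Σp_1ᵢ² = 0.20² + 0.33² + 0.04² + 0.02² + 0.41² = 0.0400 + 0.1089 + 0.0016 + 0.0004 + 0.1681 = 0.3190
Σp_2ᵢ² = 0.27² + 0.28² + 0.02² + 0.17² + 0.26² = 0.0729 + 0.0784 + 0.0004 + 0.0289 + 0.0676 = 0.2482
O = 0.2572 / √(0.3190 × 0.2482) = 0.2572 / 0.28138 = 0.9141
O = 0.9141 > 0.8 → Yes.

Yes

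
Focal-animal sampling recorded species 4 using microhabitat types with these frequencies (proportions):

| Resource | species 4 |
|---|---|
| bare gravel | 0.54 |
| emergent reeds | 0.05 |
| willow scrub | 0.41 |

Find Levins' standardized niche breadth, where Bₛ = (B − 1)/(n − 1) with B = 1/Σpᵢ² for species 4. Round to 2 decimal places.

Σpᵢ² = 0.54² + 0.05² + 0.41² = 0.2916 + 0.0025 + 0.1681 = 0.4622
B = 1 / 0.4622 = 2.1636
Bₛ = (B − 1)/(n − 1) = (2.1636 − 1)/(3 − 1) = 1.1636/2 = 0.5818

0.58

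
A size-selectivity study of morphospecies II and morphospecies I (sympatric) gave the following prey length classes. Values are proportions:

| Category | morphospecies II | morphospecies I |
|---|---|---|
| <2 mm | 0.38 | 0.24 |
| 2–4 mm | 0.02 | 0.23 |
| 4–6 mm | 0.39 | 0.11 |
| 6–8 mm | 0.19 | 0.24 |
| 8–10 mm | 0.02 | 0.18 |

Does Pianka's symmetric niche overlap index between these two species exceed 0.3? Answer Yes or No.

Yes

Σ p₁ᵢp₂ᵢ = 0.0912 + 0.0046 + 0.0429 + 0.0456 + 0.0036 = 0.1879
Σp_1ᵢ² = 0.38² + 0.02² + 0.39² + 0.19² + 0.02² = 0.1444 + 0.0004 + 0.1521 + 0.0361 + 0.0004 = 0.3334
Σp_2ᵢ² = 0.24² + 0.23² + 0.11² + 0.24² + 0.18² = 0.0576 + 0.0529 + 0.0121 + 0.0576 + 0.0324 = 0.2126
O = 0.1879 / √(0.3334 × 0.2126) = 0.1879 / 0.26623 = 0.7058
O = 0.7058 > 0.3 → Yes.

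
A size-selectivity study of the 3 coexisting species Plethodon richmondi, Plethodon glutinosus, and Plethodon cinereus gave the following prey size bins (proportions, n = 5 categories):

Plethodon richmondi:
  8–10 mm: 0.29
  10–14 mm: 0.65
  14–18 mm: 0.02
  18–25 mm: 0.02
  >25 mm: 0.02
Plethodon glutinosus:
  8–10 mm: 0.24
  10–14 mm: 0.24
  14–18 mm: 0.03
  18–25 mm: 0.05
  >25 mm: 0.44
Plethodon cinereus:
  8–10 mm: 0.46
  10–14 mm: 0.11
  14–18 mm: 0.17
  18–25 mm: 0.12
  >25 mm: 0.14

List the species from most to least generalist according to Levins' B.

Σp_richᵢ² = 0.29² + 0.65² + 0.02² + 0.02² + 0.02² = 0.0841 + 0.4225 + 0.0004 + 0.0004 + 0.0004 = 0.5078
B_rich = 1 / 0.5078 = 1.9693
Σp_glutᵢ² = 0.24² + 0.24² + 0.03² + 0.05² + 0.44² = 0.0576 + 0.0576 + 0.0009 + 0.0025 + 0.1936 = 0.3122
B_glut = 1 / 0.3122 = 3.2031
Σp_cineᵢ² = 0.46² + 0.11² + 0.17² + 0.12² + 0.14² = 0.2116 + 0.0121 + 0.0289 + 0.0144 + 0.0196 = 0.2866
B_cine = 1 / 0.2866 = 3.4892
Ranking by B (broadest → narrowest): Plethodon cinereus (3.49) > Plethodon glutinosus (3.20) > Plethodon richmondi (1.97)

Plethodon cinereus > Plethodon glutinosus > Plethodon richmondi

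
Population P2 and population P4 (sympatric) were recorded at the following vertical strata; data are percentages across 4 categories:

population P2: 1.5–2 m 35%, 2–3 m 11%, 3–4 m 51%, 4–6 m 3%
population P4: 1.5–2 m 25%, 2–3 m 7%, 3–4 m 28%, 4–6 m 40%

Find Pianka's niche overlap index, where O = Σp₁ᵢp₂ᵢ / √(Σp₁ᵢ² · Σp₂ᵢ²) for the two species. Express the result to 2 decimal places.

0.72

Convert percentages to proportions (divide by 100).
Σ p₁ᵢp₂ᵢ = 0.0875 + 0.0077 + 0.1428 + 0.0120 = 0.2500
Σp_1ᵢ² = 0.35² + 0.11² + 0.51² + 0.03² = 0.1225 + 0.0121 + 0.2601 + 0.0009 = 0.3956
Σp_2ᵢ² = 0.25² + 0.07² + 0.28² + 0.40² = 0.0625 + 0.0049 + 0.0784 + 0.1600 = 0.3058
O = 0.2500 / √(0.3956 × 0.3058) = 0.2500 / 0.34781 = 0.7188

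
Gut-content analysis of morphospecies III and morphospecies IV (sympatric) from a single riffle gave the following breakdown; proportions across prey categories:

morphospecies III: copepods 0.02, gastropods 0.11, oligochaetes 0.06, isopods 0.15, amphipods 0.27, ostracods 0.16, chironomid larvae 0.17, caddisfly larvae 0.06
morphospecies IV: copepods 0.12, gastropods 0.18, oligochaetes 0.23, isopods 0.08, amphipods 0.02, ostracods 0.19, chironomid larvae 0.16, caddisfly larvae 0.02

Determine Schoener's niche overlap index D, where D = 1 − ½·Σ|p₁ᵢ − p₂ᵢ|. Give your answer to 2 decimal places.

Σ|p₁ᵢ − p₂ᵢ| = 0.10 + 0.07 + 0.17 + 0.07 + 0.25 + 0.03 + 0.01 + 0.04 = 0.74
D = 1 − ½ × 0.74 = 1 − 0.370 = 0.6300

0.63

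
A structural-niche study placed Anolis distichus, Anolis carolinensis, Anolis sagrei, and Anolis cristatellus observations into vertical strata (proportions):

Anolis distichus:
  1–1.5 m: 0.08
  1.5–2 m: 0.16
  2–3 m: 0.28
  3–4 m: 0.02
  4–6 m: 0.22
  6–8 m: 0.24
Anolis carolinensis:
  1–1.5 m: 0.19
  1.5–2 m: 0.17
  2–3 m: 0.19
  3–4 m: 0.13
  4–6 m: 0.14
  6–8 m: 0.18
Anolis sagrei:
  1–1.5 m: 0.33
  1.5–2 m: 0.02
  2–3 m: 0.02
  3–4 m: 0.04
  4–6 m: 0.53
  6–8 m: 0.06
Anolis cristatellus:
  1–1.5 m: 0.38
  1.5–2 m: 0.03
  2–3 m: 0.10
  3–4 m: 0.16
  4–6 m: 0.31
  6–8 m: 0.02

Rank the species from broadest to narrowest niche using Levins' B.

Anolis carolinensis > Anolis distichus > Anolis cristatellus > Anolis sagrei

Σp_distᵢ² = 0.08² + 0.16² + 0.28² + 0.02² + 0.22² + 0.24² = 0.0064 + 0.0256 + 0.0784 + 0.0004 + 0.0484 + 0.0576 = 0.2168
B_dist = 1 / 0.2168 = 4.6125
Σp_caroᵢ² = 0.19² + 0.17² + 0.19² + 0.13² + 0.14² + 0.18² = 0.0361 + 0.0289 + 0.0361 + 0.0169 + 0.0196 + 0.0324 = 0.1700
B_caro = 1 / 0.1700 = 5.8824
Σp_sagrᵢ² = 0.33² + 0.02² + 0.02² + 0.04² + 0.53² + 0.06² = 0.1089 + 0.0004 + 0.0004 + 0.0016 + 0.2809 + 0.0036 = 0.3958
B_sagr = 1 / 0.3958 = 2.5265
Σp_crisᵢ² = 0.38² + 0.03² + 0.10² + 0.16² + 0.31² + 0.02² = 0.1444 + 0.0009 + 0.0100 + 0.0256 + 0.0961 + 0.0004 = 0.2774
B_cris = 1 / 0.2774 = 3.6049
Ranking by B (broadest → narrowest): Anolis carolinensis (5.88) > Anolis distichus (4.61) > Anolis cristatellus (3.60) > Anolis sagrei (2.53)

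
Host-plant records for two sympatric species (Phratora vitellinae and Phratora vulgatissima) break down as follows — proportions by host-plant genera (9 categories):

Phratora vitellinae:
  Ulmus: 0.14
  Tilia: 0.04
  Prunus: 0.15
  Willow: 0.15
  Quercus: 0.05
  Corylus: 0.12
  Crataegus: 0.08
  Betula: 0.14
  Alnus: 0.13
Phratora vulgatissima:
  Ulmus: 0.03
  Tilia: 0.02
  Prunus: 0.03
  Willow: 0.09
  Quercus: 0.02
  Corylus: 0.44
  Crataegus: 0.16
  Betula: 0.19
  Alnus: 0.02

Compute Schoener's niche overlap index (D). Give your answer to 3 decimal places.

0.550

Σ|p₁ᵢ − p₂ᵢ| = 0.11 + 0.02 + 0.12 + 0.06 + 0.03 + 0.32 + 0.08 + 0.05 + 0.11 = 0.90
D = 1 − ½ × 0.90 = 1 − 0.450 = 0.55000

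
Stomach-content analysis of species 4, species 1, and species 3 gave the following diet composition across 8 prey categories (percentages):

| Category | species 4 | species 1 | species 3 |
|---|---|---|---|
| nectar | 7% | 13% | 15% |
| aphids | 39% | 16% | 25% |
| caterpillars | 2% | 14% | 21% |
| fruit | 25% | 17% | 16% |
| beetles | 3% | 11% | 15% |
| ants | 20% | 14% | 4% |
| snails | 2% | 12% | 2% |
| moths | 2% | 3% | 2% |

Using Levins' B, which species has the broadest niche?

Convert percentages to proportions (divide by 100).
Σp_4ᵢ² = 0.07² + 0.39² + 0.02² + 0.25² + 0.03² + 0.20² + 0.02² + 0.02² = 0.0049 + 0.1521 + 0.0004 + 0.0625 + 0.0009 + 0.0400 + 0.0004 + 0.0004 = 0.2616
B_4 = 1 / 0.2616 = 3.8226
Σp_1ᵢ² = 0.13² + 0.16² + 0.14² + 0.17² + 0.11² + 0.14² + 0.12² + 0.03² = 0.0169 + 0.0256 + 0.0196 + 0.0289 + 0.0121 + 0.0196 + 0.0144 + 0.0009 = 0.1380
B_1 = 1 / 0.1380 = 7.2464
Σp_3ᵢ² = 0.15² + 0.25² + 0.21² + 0.16² + 0.15² + 0.04² + 0.02² + 0.02² = 0.0225 + 0.0625 + 0.0441 + 0.0256 + 0.0225 + 0.0016 + 0.0004 + 0.0004 = 0.1796
B_3 = 1 / 0.1796 = 5.5679
Highest B → broadest niche (most generalist): species 1 (B = 7.25).

species 1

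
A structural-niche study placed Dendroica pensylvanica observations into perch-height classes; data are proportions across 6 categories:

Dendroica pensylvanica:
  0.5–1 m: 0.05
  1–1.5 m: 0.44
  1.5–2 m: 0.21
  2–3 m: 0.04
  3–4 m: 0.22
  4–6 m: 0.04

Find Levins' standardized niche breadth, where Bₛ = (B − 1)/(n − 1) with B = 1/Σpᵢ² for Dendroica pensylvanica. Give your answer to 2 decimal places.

Σpᵢ² = 0.05² + 0.44² + 0.21² + 0.04² + 0.22² + 0.04² = 0.0025 + 0.1936 + 0.0441 + 0.0016 + 0.0484 + 0.0016 = 0.2918
B = 1 / 0.2918 = 3.4270
Bₛ = (B − 1)/(n − 1) = (3.4270 − 1)/(6 − 1) = 2.4270/5 = 0.4854

0.49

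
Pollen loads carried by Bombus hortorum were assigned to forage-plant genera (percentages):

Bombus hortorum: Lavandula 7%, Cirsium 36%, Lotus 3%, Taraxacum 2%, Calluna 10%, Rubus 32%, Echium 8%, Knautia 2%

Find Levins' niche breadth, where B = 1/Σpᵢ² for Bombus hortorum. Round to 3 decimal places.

3.922

Convert percentages to proportions (divide by 100).
Σpᵢ² = 0.07² + 0.36² + 0.03² + 0.02² + 0.10² + 0.32² + 0.08² + 0.02² = 0.0049 + 0.1296 + 0.0009 + 0.0004 + 0.0100 + 0.1024 + 0.0064 + 0.0004 = 0.2550
B = 1 / 0.2550 = 3.92157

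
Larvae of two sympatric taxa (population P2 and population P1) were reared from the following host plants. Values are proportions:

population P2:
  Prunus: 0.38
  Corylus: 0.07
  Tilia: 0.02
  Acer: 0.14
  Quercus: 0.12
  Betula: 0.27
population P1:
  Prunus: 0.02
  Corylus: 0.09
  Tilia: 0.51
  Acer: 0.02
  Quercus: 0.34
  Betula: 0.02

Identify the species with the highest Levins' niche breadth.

Σp_P2ᵢ² = 0.38² + 0.07² + 0.02² + 0.14² + 0.12² + 0.27² = 0.1444 + 0.0049 + 0.0004 + 0.0196 + 0.0144 + 0.0729 = 0.2566
B_P2 = 1 / 0.2566 = 3.8971
Σp_P1ᵢ² = 0.02² + 0.09² + 0.51² + 0.02² + 0.34² + 0.02² = 0.0004 + 0.0081 + 0.2601 + 0.0004 + 0.1156 + 0.0004 = 0.3850
B_P1 = 1 / 0.3850 = 2.5974
Highest B → broadest niche (most generalist): population P2 (B = 3.90).

population P2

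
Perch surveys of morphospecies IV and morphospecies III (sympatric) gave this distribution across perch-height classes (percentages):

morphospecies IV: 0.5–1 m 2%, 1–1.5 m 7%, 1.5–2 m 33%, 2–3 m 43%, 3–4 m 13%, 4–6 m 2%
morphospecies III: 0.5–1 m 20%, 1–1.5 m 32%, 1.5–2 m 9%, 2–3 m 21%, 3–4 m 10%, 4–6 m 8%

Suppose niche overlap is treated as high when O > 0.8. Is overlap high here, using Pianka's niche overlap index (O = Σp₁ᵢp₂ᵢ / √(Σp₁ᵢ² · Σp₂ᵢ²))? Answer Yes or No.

Convert percentages to proportions (divide by 100).
Σ p₁ᵢp₂ᵢ = 0.0040 + 0.0224 + 0.0297 + 0.0903 + 0.0130 + 0.0016 = 0.1610
Σp_1ᵢ² = 0.02² + 0.07² + 0.33² + 0.43² + 0.13² + 0.02² = 0.0004 + 0.0049 + 0.1089 + 0.1849 + 0.0169 + 0.0004 = 0.3164
Σp_2ᵢ² = 0.20² + 0.32² + 0.09² + 0.21² + 0.10² + 0.08² = 0.0400 + 0.1024 + 0.0081 + 0.0441 + 0.0100 + 0.0064 = 0.2110
O = 0.1610 / √(0.3164 × 0.2110) = 0.1610 / 0.25838 = 0.6231
O = 0.6231 < 0.8 → No.

No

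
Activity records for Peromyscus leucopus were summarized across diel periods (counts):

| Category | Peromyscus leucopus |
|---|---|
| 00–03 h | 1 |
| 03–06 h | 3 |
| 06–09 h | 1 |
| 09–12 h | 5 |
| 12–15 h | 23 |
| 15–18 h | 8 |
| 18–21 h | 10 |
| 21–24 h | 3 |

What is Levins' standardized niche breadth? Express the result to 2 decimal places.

Proportions for Peromyscus leucopus (n=54): 1/54=0.0185, 3/54=0.0556, 1/54=0.0185, 5/54=0.0926, 23/54=0.4259, 8/54=0.1481, 10/54=0.1852, 3/54=0.0556
Σpᵢ² = 0.0185² + 0.0556² + 0.0185² + 0.0926² + 0.4259² + 0.1481² + 0.1852² + 0.0556² = 0.000342 + 0.003091 + 0.000342 + 0.008575 + 0.181391 + 0.021934 + 0.034299 + 0.003091 = 0.253065
B = 1 / 0.253065 = 3.9516
Bₛ = (B − 1)/(n − 1) = (3.9516 − 1)/(8 − 1) = 2.9516/7 = 0.4217

0.42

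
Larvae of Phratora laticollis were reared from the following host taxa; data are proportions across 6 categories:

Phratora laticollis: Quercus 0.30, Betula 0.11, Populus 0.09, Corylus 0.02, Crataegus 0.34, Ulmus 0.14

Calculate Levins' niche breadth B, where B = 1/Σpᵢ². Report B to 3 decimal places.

Σpᵢ² = 0.30² + 0.11² + 0.09² + 0.02² + 0.34² + 0.14² = 0.0900 + 0.0121 + 0.0081 + 0.0004 + 0.1156 + 0.0196 = 0.2458
B = 1 / 0.2458 = 4.06835

4.068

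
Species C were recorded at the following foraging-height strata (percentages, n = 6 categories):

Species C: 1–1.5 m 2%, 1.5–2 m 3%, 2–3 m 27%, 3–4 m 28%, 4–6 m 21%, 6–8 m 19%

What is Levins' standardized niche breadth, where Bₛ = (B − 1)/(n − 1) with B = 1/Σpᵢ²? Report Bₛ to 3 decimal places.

Convert percentages to proportions (divide by 100).
Σpᵢ² = 0.02² + 0.03² + 0.27² + 0.28² + 0.21² + 0.19² = 0.0004 + 0.0009 + 0.0729 + 0.0784 + 0.0441 + 0.0361 = 0.2328
B = 1 / 0.2328 = 4.29553
Bₛ = (B − 1)/(n − 1) = (4.29553 − 1)/(6 − 1) = 3.29553/5 = 0.65911

0.659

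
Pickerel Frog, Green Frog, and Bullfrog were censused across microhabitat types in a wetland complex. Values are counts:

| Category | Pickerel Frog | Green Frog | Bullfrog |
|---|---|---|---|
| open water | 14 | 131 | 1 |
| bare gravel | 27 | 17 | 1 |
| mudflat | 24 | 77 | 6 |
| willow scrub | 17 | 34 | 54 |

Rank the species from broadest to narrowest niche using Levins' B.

Pickerel Frog > Green Frog > Bullfrog

Proportions for Pickerel Frog (n=82): 14/82=0.1707, 27/82=0.3293, 24/82=0.2927, 17/82=0.2073
Proportions for Green Frog (n=259): 131/259=0.5058, 17/259=0.0656, 77/259=0.2973, 34/259=0.1313
Proportions for Bullfrog (n=62): 1/62=0.0161, 1/62=0.0161, 6/62=0.0968, 54/62=0.8710
Σp_Pickᵢ² = 0.1707² + 0.3293² + 0.2927² + 0.2073² = 0.029138 + 0.108438 + 0.085673 + 0.042973 = 0.266222
B_Pick = 1 / 0.266222 = 3.7563
Σp_Greeᵢ² = 0.5058² + 0.0656² + 0.2973² + 0.1313² = 0.255834 + 0.004303 + 0.088387 + 0.017240 = 0.365764
B_Gree = 1 / 0.365764 = 2.7340
Σp_Bullᵢ² = 0.0161² + 0.0161² + 0.0968² + 0.8710² = 0.000259 + 0.000259 + 0.009370 + 0.758641 = 0.768529
B_Bull = 1 / 0.768529 = 1.3012
Ranking by B (broadest → narrowest): Pickerel Frog (3.76) > Green Frog (2.73) > Bullfrog (1.30)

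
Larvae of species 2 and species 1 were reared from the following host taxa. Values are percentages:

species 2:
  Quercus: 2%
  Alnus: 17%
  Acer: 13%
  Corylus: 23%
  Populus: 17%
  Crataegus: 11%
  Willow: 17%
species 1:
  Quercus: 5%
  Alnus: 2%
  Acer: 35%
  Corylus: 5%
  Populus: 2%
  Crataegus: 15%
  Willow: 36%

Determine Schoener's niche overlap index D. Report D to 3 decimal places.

0.520

Convert percentages to proportions (divide by 100).
Σ|p₁ᵢ − p₂ᵢ| = 0.03 + 0.15 + 0.22 + 0.18 + 0.15 + 0.04 + 0.19 = 0.96
D = 1 − ½ × 0.96 = 1 − 0.480 = 0.52000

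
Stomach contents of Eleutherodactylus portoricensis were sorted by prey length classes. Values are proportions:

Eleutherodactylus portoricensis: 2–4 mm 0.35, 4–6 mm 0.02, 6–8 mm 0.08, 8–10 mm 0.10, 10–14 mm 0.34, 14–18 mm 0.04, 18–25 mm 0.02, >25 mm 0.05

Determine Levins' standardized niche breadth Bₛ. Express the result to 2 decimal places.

Σpᵢ² = 0.35² + 0.02² + 0.08² + 0.10² + 0.34² + 0.04² + 0.02² + 0.05² = 0.1225 + 0.0004 + 0.0064 + 0.0100 + 0.1156 + 0.0016 + 0.0004 + 0.0025 = 0.2594
B = 1 / 0.2594 = 3.8551
Bₛ = (B − 1)/(n − 1) = (3.8551 − 1)/(8 − 1) = 2.8551/7 = 0.4079

0.41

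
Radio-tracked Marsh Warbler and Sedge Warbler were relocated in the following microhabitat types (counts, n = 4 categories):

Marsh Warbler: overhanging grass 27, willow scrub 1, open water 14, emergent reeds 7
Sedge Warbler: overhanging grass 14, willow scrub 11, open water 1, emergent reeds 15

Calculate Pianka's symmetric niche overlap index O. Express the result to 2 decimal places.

Proportions for Marsh Warbler (n=49): 27/49=0.5510, 1/49=0.0204, 14/49=0.2857, 7/49=0.1429
Proportions for Sedge Warbler (n=41): 14/41=0.3415, 11/41=0.2683, 1/41=0.0244, 15/41=0.3659
Σ p₁ᵢp₂ᵢ = 0.188167 + 0.005473 + 0.006971 + 0.052287 = 0.252898
Σp_1ᵢ² = 0.5510² + 0.0204² + 0.2857² + 0.1429² = 0.303601 + 0.000416 + 0.081624 + 0.020420 = 0.406061
Σp_2ᵢ² = 0.3415² + 0.2683² + 0.0244² + 0.3659² = 0.116622 + 0.071985 + 0.000595 + 0.133883 = 0.323085
O = 0.252898 / √(0.406061 × 0.323085) = 0.252898 / 0.3622047 = 0.6982

0.70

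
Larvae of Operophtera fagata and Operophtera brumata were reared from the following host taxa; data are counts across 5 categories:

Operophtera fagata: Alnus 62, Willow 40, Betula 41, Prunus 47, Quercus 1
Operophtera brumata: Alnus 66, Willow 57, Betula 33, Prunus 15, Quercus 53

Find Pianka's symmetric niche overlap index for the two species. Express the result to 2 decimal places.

Proportions for Operophtera fagata (n=191): 62/191=0.3246, 40/191=0.2094, 41/191=0.2147, 47/191=0.2461, 1/191=0.0052
Proportions for Operophtera brumata (n=224): 66/224=0.2946, 57/224=0.2545, 33/224=0.1473, 15/224=0.0670, 53/224=0.2366
Σ p₁ᵢp₂ᵢ = 0.095627 + 0.053292 + 0.031625 + 0.016489 + 0.001230 = 0.198263
Σp_1ᵢ² = 0.3246² + 0.2094² + 0.2147² + 0.2461² + 0.0052² = 0.105365 + 0.043848 + 0.046096 + 0.060565 + 0.000027 = 0.255901
Σp_2ᵢ² = 0.2946² + 0.2545² + 0.1473² + 0.0670² + 0.2366² = 0.086789 + 0.064770 + 0.021697 + 0.004489 + 0.055980 = 0.233725
O = 0.198263 / √(0.255901 × 0.233725) = 0.198263 / 0.2445618 = 0.8107

0.81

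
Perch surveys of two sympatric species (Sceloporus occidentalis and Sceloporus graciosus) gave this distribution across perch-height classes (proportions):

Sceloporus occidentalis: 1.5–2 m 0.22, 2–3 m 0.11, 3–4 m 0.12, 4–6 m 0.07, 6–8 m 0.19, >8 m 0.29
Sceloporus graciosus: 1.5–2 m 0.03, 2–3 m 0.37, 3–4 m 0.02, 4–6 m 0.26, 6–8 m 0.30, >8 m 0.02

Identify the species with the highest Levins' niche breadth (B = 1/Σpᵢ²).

Σp_occiᵢ² = 0.22² + 0.11² + 0.12² + 0.07² + 0.19² + 0.29² = 0.0484 + 0.0121 + 0.0144 + 0.0049 + 0.0361 + 0.0841 = 0.2000
B_occi = 1 / 0.2000 = 5.0000
Σp_gracᵢ² = 0.03² + 0.37² + 0.02² + 0.26² + 0.30² + 0.02² = 0.0009 + 0.1369 + 0.0004 + 0.0676 + 0.0900 + 0.0004 = 0.2962
B_grac = 1 / 0.2962 = 3.3761
Highest B → broadest niche (most generalist): Sceloporus occidentalis (B = 5.00).

Sceloporus occidentalis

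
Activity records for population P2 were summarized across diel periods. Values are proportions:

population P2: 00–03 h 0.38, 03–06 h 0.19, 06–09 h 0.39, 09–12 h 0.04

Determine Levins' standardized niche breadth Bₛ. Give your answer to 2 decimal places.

0.66

Σpᵢ² = 0.38² + 0.19² + 0.39² + 0.04² = 0.1444 + 0.0361 + 0.1521 + 0.0016 = 0.3342
B = 1 / 0.3342 = 2.9922
Bₛ = (B − 1)/(n − 1) = (2.9922 − 1)/(4 − 1) = 1.9922/3 = 0.6641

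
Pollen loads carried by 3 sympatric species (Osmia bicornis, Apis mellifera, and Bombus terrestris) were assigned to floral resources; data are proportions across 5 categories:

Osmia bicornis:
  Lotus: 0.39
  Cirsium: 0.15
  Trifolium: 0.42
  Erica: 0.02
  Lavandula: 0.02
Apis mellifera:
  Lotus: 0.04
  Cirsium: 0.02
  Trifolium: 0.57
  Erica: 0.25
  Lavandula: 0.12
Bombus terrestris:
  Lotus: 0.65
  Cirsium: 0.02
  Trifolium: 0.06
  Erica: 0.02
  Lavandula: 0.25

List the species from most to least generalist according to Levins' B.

Osmia bicornis > Apis mellifera > Bombus terrestris

Σp_bicoᵢ² = 0.39² + 0.15² + 0.42² + 0.02² + 0.02² = 0.1521 + 0.0225 + 0.1764 + 0.0004 + 0.0004 = 0.3518
B_bico = 1 / 0.3518 = 2.8425
Σp_mellᵢ² = 0.04² + 0.02² + 0.57² + 0.25² + 0.12² = 0.0016 + 0.0004 + 0.3249 + 0.0625 + 0.0144 = 0.4038
B_mell = 1 / 0.4038 = 2.4765
Σp_terrᵢ² = 0.65² + 0.02² + 0.06² + 0.02² + 0.25² = 0.4225 + 0.0004 + 0.0036 + 0.0004 + 0.0625 = 0.4894
B_terr = 1 / 0.4894 = 2.0433
Ranking by B (broadest → narrowest): Osmia bicornis (2.84) > Apis mellifera (2.48) > Bombus terrestris (2.04)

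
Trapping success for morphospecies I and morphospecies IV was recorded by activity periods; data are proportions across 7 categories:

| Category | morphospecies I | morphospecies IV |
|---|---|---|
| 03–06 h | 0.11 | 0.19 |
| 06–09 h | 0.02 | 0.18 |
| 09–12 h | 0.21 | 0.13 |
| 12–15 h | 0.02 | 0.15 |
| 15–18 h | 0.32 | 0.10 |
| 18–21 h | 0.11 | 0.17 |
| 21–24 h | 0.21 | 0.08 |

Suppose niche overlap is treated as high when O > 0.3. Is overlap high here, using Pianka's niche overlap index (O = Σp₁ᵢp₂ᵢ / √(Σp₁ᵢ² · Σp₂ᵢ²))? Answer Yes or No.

Σ p₁ᵢp₂ᵢ = 0.0209 + 0.0036 + 0.0273 + 0.0030 + 0.0320 + 0.0187 + 0.0168 = 0.1223
Σp_1ᵢ² = 0.11² + 0.02² + 0.21² + 0.02² + 0.32² + 0.11² + 0.21² = 0.0121 + 0.0004 + 0.0441 + 0.0004 + 0.1024 + 0.0121 + 0.0441 = 0.2156
Σp_2ᵢ² = 0.19² + 0.18² + 0.13² + 0.15² + 0.10² + 0.17² + 0.08² = 0.0361 + 0.0324 + 0.0169 + 0.0225 + 0.0100 + 0.0289 + 0.0064 = 0.1532
O = 0.1223 / √(0.2156 × 0.1532) = 0.1223 / 0.18174 = 0.6729
O = 0.6729 > 0.3 → Yes.

Yes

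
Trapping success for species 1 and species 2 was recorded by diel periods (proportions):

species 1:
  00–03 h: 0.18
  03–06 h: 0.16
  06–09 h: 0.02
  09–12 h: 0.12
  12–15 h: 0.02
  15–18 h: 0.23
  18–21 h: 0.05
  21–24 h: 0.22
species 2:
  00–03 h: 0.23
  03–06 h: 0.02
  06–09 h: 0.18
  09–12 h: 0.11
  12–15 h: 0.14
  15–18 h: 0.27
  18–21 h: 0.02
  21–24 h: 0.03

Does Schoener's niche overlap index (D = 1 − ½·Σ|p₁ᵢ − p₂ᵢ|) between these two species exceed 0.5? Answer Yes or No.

Σ|p₁ᵢ − p₂ᵢ| = 0.05 + 0.14 + 0.16 + 0.01 + 0.12 + 0.04 + 0.03 + 0.19 = 0.74
D = 1 − ½ × 0.74 = 1 − 0.370 = 0.6300
D = 0.6300 > 0.5 → Yes.

Yes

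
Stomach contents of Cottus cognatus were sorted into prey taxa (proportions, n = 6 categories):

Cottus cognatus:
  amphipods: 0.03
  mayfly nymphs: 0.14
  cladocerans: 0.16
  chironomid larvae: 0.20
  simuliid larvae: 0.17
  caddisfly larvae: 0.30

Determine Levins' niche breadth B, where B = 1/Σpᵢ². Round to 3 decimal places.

4.878

Σpᵢ² = 0.03² + 0.14² + 0.16² + 0.20² + 0.17² + 0.30² = 0.0009 + 0.0196 + 0.0256 + 0.0400 + 0.0289 + 0.0900 = 0.2050
B = 1 / 0.2050 = 4.87805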